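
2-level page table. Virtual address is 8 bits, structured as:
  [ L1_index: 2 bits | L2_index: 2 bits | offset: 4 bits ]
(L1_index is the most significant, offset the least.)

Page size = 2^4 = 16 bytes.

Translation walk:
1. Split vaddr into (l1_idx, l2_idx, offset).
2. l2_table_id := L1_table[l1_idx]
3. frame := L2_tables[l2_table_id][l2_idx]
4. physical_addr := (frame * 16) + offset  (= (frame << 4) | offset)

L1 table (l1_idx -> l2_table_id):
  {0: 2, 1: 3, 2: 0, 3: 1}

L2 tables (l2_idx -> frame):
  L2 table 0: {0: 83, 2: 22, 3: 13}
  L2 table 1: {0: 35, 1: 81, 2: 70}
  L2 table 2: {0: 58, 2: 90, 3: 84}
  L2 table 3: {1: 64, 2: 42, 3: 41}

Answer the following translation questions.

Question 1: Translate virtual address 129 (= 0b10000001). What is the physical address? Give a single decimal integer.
vaddr = 129 = 0b10000001
Split: l1_idx=2, l2_idx=0, offset=1
L1[2] = 0
L2[0][0] = 83
paddr = 83 * 16 + 1 = 1329

Answer: 1329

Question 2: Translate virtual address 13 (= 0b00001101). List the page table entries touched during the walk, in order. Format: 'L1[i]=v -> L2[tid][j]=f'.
Answer: L1[0]=2 -> L2[2][0]=58

Derivation:
vaddr = 13 = 0b00001101
Split: l1_idx=0, l2_idx=0, offset=13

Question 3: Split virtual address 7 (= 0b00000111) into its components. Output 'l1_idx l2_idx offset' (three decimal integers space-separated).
vaddr = 7 = 0b00000111
  top 2 bits -> l1_idx = 0
  next 2 bits -> l2_idx = 0
  bottom 4 bits -> offset = 7

Answer: 0 0 7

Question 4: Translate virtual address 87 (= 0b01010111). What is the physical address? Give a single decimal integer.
vaddr = 87 = 0b01010111
Split: l1_idx=1, l2_idx=1, offset=7
L1[1] = 3
L2[3][1] = 64
paddr = 64 * 16 + 7 = 1031

Answer: 1031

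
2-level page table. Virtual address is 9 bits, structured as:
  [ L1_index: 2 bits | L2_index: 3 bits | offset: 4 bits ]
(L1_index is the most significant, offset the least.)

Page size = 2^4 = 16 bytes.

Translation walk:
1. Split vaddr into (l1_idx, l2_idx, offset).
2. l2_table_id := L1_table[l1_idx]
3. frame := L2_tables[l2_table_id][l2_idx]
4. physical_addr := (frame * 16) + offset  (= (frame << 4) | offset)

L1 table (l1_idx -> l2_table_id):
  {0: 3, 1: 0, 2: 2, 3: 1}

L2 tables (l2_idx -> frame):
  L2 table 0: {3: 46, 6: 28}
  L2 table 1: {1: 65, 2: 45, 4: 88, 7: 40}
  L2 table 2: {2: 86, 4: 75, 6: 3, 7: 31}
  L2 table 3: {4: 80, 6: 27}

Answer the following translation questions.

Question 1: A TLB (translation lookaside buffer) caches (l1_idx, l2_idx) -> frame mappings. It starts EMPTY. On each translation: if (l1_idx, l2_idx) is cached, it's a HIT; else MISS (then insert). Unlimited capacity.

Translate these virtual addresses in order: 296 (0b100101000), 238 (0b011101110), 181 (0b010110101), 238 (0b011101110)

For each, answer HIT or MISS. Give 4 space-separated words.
vaddr=296: (2,2) not in TLB -> MISS, insert
vaddr=238: (1,6) not in TLB -> MISS, insert
vaddr=181: (1,3) not in TLB -> MISS, insert
vaddr=238: (1,6) in TLB -> HIT

Answer: MISS MISS MISS HIT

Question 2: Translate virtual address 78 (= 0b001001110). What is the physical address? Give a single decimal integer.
vaddr = 78 = 0b001001110
Split: l1_idx=0, l2_idx=4, offset=14
L1[0] = 3
L2[3][4] = 80
paddr = 80 * 16 + 14 = 1294

Answer: 1294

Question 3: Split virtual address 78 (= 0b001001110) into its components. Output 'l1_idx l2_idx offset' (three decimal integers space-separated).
vaddr = 78 = 0b001001110
  top 2 bits -> l1_idx = 0
  next 3 bits -> l2_idx = 4
  bottom 4 bits -> offset = 14

Answer: 0 4 14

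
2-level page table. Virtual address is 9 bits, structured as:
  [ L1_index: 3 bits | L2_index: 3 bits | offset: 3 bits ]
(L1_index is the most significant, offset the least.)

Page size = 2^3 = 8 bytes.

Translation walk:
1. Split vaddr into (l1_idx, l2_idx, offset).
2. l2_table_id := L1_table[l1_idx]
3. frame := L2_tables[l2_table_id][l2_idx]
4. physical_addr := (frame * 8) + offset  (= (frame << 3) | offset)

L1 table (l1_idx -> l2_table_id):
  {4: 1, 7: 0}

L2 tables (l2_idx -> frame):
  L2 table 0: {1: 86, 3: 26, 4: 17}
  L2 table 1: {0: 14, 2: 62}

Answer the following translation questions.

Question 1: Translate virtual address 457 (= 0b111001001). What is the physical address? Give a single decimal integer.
vaddr = 457 = 0b111001001
Split: l1_idx=7, l2_idx=1, offset=1
L1[7] = 0
L2[0][1] = 86
paddr = 86 * 8 + 1 = 689

Answer: 689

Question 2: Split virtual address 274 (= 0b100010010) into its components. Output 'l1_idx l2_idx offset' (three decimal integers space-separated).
Answer: 4 2 2

Derivation:
vaddr = 274 = 0b100010010
  top 3 bits -> l1_idx = 4
  next 3 bits -> l2_idx = 2
  bottom 3 bits -> offset = 2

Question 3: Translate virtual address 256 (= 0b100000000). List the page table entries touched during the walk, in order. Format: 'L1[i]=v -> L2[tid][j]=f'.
vaddr = 256 = 0b100000000
Split: l1_idx=4, l2_idx=0, offset=0

Answer: L1[4]=1 -> L2[1][0]=14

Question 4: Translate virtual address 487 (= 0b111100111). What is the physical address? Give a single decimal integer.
Answer: 143

Derivation:
vaddr = 487 = 0b111100111
Split: l1_idx=7, l2_idx=4, offset=7
L1[7] = 0
L2[0][4] = 17
paddr = 17 * 8 + 7 = 143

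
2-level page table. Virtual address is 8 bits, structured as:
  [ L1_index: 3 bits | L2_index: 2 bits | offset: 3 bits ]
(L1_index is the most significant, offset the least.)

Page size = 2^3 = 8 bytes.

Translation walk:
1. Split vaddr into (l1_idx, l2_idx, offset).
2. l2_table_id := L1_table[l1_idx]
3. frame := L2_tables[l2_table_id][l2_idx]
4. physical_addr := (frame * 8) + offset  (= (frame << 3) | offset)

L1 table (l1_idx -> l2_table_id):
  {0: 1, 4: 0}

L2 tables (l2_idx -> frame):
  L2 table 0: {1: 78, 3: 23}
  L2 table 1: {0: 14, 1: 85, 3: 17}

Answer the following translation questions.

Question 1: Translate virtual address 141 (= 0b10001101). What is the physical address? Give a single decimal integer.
vaddr = 141 = 0b10001101
Split: l1_idx=4, l2_idx=1, offset=5
L1[4] = 0
L2[0][1] = 78
paddr = 78 * 8 + 5 = 629

Answer: 629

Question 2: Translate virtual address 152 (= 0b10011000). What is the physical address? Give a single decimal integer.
vaddr = 152 = 0b10011000
Split: l1_idx=4, l2_idx=3, offset=0
L1[4] = 0
L2[0][3] = 23
paddr = 23 * 8 + 0 = 184

Answer: 184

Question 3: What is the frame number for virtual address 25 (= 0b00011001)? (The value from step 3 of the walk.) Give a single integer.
vaddr = 25: l1_idx=0, l2_idx=3
L1[0] = 1; L2[1][3] = 17

Answer: 17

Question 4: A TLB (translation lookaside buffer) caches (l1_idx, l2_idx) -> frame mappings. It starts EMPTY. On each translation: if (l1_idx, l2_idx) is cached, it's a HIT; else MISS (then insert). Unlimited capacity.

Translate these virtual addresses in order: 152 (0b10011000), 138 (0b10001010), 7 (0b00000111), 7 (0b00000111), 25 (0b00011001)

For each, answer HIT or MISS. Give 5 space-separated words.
Answer: MISS MISS MISS HIT MISS

Derivation:
vaddr=152: (4,3) not in TLB -> MISS, insert
vaddr=138: (4,1) not in TLB -> MISS, insert
vaddr=7: (0,0) not in TLB -> MISS, insert
vaddr=7: (0,0) in TLB -> HIT
vaddr=25: (0,3) not in TLB -> MISS, insert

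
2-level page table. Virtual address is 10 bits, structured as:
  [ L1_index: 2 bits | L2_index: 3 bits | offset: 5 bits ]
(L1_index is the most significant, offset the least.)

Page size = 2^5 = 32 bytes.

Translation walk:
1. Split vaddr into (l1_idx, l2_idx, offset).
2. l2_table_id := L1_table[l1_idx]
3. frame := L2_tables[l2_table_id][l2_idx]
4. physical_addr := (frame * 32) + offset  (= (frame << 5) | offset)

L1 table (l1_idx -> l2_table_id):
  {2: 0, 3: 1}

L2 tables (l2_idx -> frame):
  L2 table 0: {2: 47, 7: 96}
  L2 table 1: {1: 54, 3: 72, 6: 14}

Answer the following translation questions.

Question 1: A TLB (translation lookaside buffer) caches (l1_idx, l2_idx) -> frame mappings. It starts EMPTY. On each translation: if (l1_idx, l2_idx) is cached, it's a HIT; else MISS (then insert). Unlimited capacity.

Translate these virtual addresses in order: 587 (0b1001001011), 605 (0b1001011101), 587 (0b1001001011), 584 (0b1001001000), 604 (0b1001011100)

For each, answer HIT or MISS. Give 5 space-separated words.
vaddr=587: (2,2) not in TLB -> MISS, insert
vaddr=605: (2,2) in TLB -> HIT
vaddr=587: (2,2) in TLB -> HIT
vaddr=584: (2,2) in TLB -> HIT
vaddr=604: (2,2) in TLB -> HIT

Answer: MISS HIT HIT HIT HIT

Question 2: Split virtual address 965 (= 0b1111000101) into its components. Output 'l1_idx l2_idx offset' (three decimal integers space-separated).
Answer: 3 6 5

Derivation:
vaddr = 965 = 0b1111000101
  top 2 bits -> l1_idx = 3
  next 3 bits -> l2_idx = 6
  bottom 5 bits -> offset = 5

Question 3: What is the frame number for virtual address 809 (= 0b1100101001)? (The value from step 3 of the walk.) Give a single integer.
Answer: 54

Derivation:
vaddr = 809: l1_idx=3, l2_idx=1
L1[3] = 1; L2[1][1] = 54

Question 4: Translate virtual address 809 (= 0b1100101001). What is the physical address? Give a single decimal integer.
vaddr = 809 = 0b1100101001
Split: l1_idx=3, l2_idx=1, offset=9
L1[3] = 1
L2[1][1] = 54
paddr = 54 * 32 + 9 = 1737

Answer: 1737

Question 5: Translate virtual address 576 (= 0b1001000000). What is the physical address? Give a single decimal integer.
Answer: 1504

Derivation:
vaddr = 576 = 0b1001000000
Split: l1_idx=2, l2_idx=2, offset=0
L1[2] = 0
L2[0][2] = 47
paddr = 47 * 32 + 0 = 1504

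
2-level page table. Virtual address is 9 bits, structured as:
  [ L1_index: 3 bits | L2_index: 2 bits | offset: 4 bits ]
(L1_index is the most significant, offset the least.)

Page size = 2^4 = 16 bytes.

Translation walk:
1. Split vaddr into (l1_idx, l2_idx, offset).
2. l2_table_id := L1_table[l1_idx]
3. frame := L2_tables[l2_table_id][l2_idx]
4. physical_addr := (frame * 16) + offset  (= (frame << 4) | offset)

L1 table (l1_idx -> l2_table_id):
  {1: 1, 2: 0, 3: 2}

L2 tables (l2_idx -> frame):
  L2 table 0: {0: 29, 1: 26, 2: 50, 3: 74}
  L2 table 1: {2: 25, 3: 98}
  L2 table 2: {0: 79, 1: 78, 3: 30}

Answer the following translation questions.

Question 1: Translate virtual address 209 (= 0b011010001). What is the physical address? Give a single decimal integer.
Answer: 1249

Derivation:
vaddr = 209 = 0b011010001
Split: l1_idx=3, l2_idx=1, offset=1
L1[3] = 2
L2[2][1] = 78
paddr = 78 * 16 + 1 = 1249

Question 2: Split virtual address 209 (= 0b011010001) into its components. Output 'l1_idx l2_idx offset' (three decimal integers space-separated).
vaddr = 209 = 0b011010001
  top 3 bits -> l1_idx = 3
  next 2 bits -> l2_idx = 1
  bottom 4 bits -> offset = 1

Answer: 3 1 1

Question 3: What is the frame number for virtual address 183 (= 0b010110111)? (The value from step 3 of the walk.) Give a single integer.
vaddr = 183: l1_idx=2, l2_idx=3
L1[2] = 0; L2[0][3] = 74

Answer: 74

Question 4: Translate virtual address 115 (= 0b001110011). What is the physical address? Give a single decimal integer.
vaddr = 115 = 0b001110011
Split: l1_idx=1, l2_idx=3, offset=3
L1[1] = 1
L2[1][3] = 98
paddr = 98 * 16 + 3 = 1571

Answer: 1571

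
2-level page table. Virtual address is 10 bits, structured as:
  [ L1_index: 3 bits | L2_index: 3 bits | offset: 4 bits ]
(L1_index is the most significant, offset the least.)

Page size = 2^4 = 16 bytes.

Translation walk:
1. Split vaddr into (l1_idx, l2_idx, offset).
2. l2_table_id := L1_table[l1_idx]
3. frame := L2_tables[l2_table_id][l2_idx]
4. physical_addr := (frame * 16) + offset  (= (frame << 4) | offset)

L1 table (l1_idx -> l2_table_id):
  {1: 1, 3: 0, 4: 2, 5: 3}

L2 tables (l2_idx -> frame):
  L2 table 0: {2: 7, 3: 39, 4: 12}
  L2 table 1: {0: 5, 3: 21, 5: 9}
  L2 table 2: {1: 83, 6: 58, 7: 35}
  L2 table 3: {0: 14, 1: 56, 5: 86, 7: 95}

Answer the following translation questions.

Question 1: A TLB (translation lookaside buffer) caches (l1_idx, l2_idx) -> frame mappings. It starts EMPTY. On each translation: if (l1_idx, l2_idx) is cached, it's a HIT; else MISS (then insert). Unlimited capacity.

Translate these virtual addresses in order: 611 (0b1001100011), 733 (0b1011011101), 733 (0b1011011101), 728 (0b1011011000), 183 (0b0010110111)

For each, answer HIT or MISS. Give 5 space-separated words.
Answer: MISS MISS HIT HIT MISS

Derivation:
vaddr=611: (4,6) not in TLB -> MISS, insert
vaddr=733: (5,5) not in TLB -> MISS, insert
vaddr=733: (5,5) in TLB -> HIT
vaddr=728: (5,5) in TLB -> HIT
vaddr=183: (1,3) not in TLB -> MISS, insert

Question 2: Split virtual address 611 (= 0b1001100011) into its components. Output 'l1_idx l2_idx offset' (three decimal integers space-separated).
vaddr = 611 = 0b1001100011
  top 3 bits -> l1_idx = 4
  next 3 bits -> l2_idx = 6
  bottom 4 bits -> offset = 3

Answer: 4 6 3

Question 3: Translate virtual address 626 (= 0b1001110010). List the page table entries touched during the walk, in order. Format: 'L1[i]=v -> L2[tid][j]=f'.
Answer: L1[4]=2 -> L2[2][7]=35

Derivation:
vaddr = 626 = 0b1001110010
Split: l1_idx=4, l2_idx=7, offset=2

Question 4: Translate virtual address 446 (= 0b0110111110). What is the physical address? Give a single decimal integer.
vaddr = 446 = 0b0110111110
Split: l1_idx=3, l2_idx=3, offset=14
L1[3] = 0
L2[0][3] = 39
paddr = 39 * 16 + 14 = 638

Answer: 638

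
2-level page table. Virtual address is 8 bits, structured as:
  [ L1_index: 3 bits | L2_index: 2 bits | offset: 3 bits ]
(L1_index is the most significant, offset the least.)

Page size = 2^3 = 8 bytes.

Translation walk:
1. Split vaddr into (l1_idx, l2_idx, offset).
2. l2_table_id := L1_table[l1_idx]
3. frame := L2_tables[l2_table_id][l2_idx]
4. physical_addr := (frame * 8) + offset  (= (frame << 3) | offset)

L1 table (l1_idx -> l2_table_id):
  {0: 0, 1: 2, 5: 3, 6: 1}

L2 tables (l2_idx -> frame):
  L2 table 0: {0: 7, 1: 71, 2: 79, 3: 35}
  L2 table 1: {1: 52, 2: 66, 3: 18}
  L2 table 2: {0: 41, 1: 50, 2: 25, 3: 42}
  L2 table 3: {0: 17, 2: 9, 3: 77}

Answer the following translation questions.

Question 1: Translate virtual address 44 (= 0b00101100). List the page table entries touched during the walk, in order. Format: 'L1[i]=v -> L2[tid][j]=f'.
vaddr = 44 = 0b00101100
Split: l1_idx=1, l2_idx=1, offset=4

Answer: L1[1]=2 -> L2[2][1]=50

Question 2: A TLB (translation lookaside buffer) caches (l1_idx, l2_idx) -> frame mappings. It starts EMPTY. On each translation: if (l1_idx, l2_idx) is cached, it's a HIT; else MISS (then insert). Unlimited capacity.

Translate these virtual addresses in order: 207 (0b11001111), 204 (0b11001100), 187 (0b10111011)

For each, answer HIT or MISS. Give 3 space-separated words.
vaddr=207: (6,1) not in TLB -> MISS, insert
vaddr=204: (6,1) in TLB -> HIT
vaddr=187: (5,3) not in TLB -> MISS, insert

Answer: MISS HIT MISS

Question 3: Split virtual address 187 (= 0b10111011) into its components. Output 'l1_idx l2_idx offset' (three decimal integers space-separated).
Answer: 5 3 3

Derivation:
vaddr = 187 = 0b10111011
  top 3 bits -> l1_idx = 5
  next 2 bits -> l2_idx = 3
  bottom 3 bits -> offset = 3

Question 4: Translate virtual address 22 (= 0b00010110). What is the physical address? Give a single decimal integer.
vaddr = 22 = 0b00010110
Split: l1_idx=0, l2_idx=2, offset=6
L1[0] = 0
L2[0][2] = 79
paddr = 79 * 8 + 6 = 638

Answer: 638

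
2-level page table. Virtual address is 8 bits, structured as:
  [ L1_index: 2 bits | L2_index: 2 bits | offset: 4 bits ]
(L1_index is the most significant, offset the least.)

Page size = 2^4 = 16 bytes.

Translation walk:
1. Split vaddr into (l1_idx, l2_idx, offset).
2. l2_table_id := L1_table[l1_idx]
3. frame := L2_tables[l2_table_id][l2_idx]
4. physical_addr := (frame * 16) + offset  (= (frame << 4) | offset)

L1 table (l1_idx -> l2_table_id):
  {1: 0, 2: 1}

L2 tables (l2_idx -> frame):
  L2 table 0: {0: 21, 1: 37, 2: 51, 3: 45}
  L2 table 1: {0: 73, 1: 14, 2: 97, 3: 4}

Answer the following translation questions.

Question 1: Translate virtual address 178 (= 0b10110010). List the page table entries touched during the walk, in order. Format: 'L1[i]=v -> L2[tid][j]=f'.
vaddr = 178 = 0b10110010
Split: l1_idx=2, l2_idx=3, offset=2

Answer: L1[2]=1 -> L2[1][3]=4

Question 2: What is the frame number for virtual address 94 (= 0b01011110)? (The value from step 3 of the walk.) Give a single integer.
vaddr = 94: l1_idx=1, l2_idx=1
L1[1] = 0; L2[0][1] = 37

Answer: 37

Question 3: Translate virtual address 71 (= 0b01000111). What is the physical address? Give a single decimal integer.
Answer: 343

Derivation:
vaddr = 71 = 0b01000111
Split: l1_idx=1, l2_idx=0, offset=7
L1[1] = 0
L2[0][0] = 21
paddr = 21 * 16 + 7 = 343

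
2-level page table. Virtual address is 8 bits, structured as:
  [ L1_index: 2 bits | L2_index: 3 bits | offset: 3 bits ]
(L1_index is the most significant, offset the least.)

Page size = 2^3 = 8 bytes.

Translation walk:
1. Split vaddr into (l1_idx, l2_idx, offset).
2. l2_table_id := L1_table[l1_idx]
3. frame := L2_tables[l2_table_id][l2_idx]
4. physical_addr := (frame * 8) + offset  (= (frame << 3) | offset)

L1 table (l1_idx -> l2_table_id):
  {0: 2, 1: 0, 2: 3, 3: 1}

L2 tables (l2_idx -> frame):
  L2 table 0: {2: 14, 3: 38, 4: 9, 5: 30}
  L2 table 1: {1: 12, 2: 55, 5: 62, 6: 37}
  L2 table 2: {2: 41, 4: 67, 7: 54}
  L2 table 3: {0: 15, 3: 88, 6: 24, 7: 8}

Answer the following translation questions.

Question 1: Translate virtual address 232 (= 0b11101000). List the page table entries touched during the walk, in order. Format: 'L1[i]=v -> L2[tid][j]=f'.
vaddr = 232 = 0b11101000
Split: l1_idx=3, l2_idx=5, offset=0

Answer: L1[3]=1 -> L2[1][5]=62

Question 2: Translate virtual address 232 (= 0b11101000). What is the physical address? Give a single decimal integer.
vaddr = 232 = 0b11101000
Split: l1_idx=3, l2_idx=5, offset=0
L1[3] = 1
L2[1][5] = 62
paddr = 62 * 8 + 0 = 496

Answer: 496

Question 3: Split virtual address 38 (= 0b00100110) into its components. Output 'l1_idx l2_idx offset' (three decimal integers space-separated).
vaddr = 38 = 0b00100110
  top 2 bits -> l1_idx = 0
  next 3 bits -> l2_idx = 4
  bottom 3 bits -> offset = 6

Answer: 0 4 6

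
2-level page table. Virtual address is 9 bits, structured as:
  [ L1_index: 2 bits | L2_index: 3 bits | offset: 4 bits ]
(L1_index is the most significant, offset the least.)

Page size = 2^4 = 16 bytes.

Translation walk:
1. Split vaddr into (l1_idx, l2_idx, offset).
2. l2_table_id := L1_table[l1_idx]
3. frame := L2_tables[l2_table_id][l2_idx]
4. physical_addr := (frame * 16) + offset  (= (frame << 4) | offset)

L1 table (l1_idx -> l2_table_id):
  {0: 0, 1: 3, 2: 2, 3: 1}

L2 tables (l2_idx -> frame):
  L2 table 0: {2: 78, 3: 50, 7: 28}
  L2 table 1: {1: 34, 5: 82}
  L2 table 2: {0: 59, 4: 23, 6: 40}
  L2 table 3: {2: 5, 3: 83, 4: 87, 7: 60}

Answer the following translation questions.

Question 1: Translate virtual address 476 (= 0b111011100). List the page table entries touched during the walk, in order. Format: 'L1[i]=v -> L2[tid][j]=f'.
Answer: L1[3]=1 -> L2[1][5]=82

Derivation:
vaddr = 476 = 0b111011100
Split: l1_idx=3, l2_idx=5, offset=12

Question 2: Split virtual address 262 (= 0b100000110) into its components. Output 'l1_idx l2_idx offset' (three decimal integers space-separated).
vaddr = 262 = 0b100000110
  top 2 bits -> l1_idx = 2
  next 3 bits -> l2_idx = 0
  bottom 4 bits -> offset = 6

Answer: 2 0 6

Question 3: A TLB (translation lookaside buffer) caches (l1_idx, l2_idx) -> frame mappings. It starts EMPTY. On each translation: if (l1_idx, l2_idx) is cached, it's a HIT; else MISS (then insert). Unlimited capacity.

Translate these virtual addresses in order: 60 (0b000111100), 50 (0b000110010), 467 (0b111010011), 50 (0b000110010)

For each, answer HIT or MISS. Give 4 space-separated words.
Answer: MISS HIT MISS HIT

Derivation:
vaddr=60: (0,3) not in TLB -> MISS, insert
vaddr=50: (0,3) in TLB -> HIT
vaddr=467: (3,5) not in TLB -> MISS, insert
vaddr=50: (0,3) in TLB -> HIT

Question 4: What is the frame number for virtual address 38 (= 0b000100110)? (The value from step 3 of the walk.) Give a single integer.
Answer: 78

Derivation:
vaddr = 38: l1_idx=0, l2_idx=2
L1[0] = 0; L2[0][2] = 78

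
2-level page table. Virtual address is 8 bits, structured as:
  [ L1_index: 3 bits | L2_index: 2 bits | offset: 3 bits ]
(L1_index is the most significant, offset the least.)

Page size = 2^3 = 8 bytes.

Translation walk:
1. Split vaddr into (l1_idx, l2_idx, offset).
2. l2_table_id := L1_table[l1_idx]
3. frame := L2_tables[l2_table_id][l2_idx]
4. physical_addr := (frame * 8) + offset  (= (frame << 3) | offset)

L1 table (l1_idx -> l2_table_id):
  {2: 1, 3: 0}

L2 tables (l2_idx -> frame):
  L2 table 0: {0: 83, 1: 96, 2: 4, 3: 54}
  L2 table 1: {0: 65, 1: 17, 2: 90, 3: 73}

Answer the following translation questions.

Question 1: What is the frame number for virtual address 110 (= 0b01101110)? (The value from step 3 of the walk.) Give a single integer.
Answer: 96

Derivation:
vaddr = 110: l1_idx=3, l2_idx=1
L1[3] = 0; L2[0][1] = 96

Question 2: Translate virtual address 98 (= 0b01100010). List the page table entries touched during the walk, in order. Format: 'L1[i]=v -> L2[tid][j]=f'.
vaddr = 98 = 0b01100010
Split: l1_idx=3, l2_idx=0, offset=2

Answer: L1[3]=0 -> L2[0][0]=83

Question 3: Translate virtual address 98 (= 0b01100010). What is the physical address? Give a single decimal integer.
vaddr = 98 = 0b01100010
Split: l1_idx=3, l2_idx=0, offset=2
L1[3] = 0
L2[0][0] = 83
paddr = 83 * 8 + 2 = 666

Answer: 666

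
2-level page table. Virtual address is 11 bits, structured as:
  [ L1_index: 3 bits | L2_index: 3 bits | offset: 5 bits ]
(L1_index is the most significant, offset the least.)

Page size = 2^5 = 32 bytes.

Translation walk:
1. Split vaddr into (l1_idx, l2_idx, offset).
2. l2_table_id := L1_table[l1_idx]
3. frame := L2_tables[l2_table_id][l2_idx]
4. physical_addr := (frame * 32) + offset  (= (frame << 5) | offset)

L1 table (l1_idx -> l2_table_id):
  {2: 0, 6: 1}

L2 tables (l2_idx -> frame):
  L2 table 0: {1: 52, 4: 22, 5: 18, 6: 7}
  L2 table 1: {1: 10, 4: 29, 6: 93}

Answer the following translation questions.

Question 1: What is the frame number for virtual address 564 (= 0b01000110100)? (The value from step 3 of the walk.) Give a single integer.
Answer: 52

Derivation:
vaddr = 564: l1_idx=2, l2_idx=1
L1[2] = 0; L2[0][1] = 52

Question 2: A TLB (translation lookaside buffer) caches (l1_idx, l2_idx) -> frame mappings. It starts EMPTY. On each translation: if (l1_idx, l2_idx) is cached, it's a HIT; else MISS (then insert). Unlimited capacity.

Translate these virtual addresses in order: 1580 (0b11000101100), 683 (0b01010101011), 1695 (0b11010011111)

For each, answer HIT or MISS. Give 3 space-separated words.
Answer: MISS MISS MISS

Derivation:
vaddr=1580: (6,1) not in TLB -> MISS, insert
vaddr=683: (2,5) not in TLB -> MISS, insert
vaddr=1695: (6,4) not in TLB -> MISS, insert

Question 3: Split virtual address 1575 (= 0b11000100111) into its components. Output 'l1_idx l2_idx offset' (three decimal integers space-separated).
Answer: 6 1 7

Derivation:
vaddr = 1575 = 0b11000100111
  top 3 bits -> l1_idx = 6
  next 3 bits -> l2_idx = 1
  bottom 5 bits -> offset = 7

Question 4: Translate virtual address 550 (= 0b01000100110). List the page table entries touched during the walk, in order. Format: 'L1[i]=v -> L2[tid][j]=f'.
Answer: L1[2]=0 -> L2[0][1]=52

Derivation:
vaddr = 550 = 0b01000100110
Split: l1_idx=2, l2_idx=1, offset=6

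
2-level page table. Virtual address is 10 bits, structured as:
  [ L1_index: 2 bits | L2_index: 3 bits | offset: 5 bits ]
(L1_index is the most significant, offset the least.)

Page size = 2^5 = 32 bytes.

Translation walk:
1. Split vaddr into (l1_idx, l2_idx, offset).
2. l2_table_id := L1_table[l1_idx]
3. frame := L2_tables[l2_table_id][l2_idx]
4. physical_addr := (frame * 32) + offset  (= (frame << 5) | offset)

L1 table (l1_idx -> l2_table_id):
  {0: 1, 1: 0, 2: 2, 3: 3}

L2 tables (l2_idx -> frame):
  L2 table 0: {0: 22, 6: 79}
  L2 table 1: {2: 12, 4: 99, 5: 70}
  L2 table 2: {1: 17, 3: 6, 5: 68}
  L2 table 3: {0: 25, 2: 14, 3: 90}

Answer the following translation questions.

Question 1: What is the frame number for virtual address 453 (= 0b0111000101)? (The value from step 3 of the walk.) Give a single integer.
Answer: 79

Derivation:
vaddr = 453: l1_idx=1, l2_idx=6
L1[1] = 0; L2[0][6] = 79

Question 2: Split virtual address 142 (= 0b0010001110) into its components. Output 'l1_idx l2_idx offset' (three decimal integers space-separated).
vaddr = 142 = 0b0010001110
  top 2 bits -> l1_idx = 0
  next 3 bits -> l2_idx = 4
  bottom 5 bits -> offset = 14

Answer: 0 4 14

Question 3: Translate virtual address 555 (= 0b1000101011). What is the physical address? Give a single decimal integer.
Answer: 555

Derivation:
vaddr = 555 = 0b1000101011
Split: l1_idx=2, l2_idx=1, offset=11
L1[2] = 2
L2[2][1] = 17
paddr = 17 * 32 + 11 = 555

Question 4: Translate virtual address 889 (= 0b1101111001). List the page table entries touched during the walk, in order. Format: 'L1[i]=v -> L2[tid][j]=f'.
vaddr = 889 = 0b1101111001
Split: l1_idx=3, l2_idx=3, offset=25

Answer: L1[3]=3 -> L2[3][3]=90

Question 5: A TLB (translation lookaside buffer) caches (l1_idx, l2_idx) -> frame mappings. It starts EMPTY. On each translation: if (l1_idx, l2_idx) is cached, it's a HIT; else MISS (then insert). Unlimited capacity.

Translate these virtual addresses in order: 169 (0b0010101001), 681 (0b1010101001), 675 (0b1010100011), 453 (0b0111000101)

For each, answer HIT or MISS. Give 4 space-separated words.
Answer: MISS MISS HIT MISS

Derivation:
vaddr=169: (0,5) not in TLB -> MISS, insert
vaddr=681: (2,5) not in TLB -> MISS, insert
vaddr=675: (2,5) in TLB -> HIT
vaddr=453: (1,6) not in TLB -> MISS, insert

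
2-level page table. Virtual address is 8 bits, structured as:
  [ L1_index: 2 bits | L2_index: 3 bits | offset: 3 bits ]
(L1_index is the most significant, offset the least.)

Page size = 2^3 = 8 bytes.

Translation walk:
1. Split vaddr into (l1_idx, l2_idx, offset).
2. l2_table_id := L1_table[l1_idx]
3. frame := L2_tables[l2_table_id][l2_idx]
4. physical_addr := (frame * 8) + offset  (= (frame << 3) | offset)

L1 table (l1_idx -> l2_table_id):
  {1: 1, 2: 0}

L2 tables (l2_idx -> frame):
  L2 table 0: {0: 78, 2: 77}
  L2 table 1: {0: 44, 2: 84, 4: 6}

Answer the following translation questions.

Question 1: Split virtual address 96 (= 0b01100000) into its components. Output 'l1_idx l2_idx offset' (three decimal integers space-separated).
vaddr = 96 = 0b01100000
  top 2 bits -> l1_idx = 1
  next 3 bits -> l2_idx = 4
  bottom 3 bits -> offset = 0

Answer: 1 4 0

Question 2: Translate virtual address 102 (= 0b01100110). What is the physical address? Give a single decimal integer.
Answer: 54

Derivation:
vaddr = 102 = 0b01100110
Split: l1_idx=1, l2_idx=4, offset=6
L1[1] = 1
L2[1][4] = 6
paddr = 6 * 8 + 6 = 54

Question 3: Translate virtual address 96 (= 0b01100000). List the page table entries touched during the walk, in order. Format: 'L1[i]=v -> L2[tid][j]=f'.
Answer: L1[1]=1 -> L2[1][4]=6

Derivation:
vaddr = 96 = 0b01100000
Split: l1_idx=1, l2_idx=4, offset=0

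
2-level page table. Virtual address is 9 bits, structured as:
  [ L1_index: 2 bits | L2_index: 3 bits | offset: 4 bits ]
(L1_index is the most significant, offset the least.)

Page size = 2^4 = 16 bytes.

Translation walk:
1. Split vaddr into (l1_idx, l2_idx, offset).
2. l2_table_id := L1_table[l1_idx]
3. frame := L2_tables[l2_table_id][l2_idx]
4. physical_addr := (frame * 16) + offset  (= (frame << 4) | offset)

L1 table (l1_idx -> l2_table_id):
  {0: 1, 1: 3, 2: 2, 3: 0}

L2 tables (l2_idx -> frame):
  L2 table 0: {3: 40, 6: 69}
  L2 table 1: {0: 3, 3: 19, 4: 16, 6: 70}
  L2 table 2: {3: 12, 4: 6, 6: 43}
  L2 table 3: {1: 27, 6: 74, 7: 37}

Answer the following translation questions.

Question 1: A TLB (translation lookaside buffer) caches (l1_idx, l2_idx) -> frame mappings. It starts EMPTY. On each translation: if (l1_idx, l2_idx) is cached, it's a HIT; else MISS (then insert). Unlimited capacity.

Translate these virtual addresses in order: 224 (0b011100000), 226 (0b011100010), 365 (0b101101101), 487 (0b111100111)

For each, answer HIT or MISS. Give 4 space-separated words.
Answer: MISS HIT MISS MISS

Derivation:
vaddr=224: (1,6) not in TLB -> MISS, insert
vaddr=226: (1,6) in TLB -> HIT
vaddr=365: (2,6) not in TLB -> MISS, insert
vaddr=487: (3,6) not in TLB -> MISS, insert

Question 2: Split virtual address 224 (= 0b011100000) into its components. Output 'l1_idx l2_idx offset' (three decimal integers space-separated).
vaddr = 224 = 0b011100000
  top 2 bits -> l1_idx = 1
  next 3 bits -> l2_idx = 6
  bottom 4 bits -> offset = 0

Answer: 1 6 0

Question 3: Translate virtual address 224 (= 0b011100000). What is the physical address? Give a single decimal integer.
vaddr = 224 = 0b011100000
Split: l1_idx=1, l2_idx=6, offset=0
L1[1] = 3
L2[3][6] = 74
paddr = 74 * 16 + 0 = 1184

Answer: 1184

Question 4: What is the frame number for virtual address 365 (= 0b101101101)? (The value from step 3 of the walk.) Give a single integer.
Answer: 43

Derivation:
vaddr = 365: l1_idx=2, l2_idx=6
L1[2] = 2; L2[2][6] = 43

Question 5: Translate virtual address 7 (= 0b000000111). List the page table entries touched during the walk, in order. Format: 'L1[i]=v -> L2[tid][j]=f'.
vaddr = 7 = 0b000000111
Split: l1_idx=0, l2_idx=0, offset=7

Answer: L1[0]=1 -> L2[1][0]=3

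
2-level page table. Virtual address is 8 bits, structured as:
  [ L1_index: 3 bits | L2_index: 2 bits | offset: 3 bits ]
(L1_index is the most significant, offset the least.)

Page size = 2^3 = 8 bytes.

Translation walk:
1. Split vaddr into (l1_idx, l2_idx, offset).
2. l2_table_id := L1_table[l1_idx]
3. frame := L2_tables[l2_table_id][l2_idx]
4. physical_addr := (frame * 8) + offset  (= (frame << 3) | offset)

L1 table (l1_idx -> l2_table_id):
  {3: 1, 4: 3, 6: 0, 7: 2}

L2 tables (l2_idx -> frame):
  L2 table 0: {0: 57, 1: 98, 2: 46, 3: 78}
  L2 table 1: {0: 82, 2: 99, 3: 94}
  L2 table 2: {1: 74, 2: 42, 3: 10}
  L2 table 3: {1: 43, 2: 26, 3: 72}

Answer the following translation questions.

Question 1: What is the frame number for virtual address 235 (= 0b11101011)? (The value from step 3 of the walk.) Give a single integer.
Answer: 74

Derivation:
vaddr = 235: l1_idx=7, l2_idx=1
L1[7] = 2; L2[2][1] = 74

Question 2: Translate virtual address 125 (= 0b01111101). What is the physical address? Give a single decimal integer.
vaddr = 125 = 0b01111101
Split: l1_idx=3, l2_idx=3, offset=5
L1[3] = 1
L2[1][3] = 94
paddr = 94 * 8 + 5 = 757

Answer: 757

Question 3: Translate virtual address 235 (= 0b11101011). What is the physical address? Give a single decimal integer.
Answer: 595

Derivation:
vaddr = 235 = 0b11101011
Split: l1_idx=7, l2_idx=1, offset=3
L1[7] = 2
L2[2][1] = 74
paddr = 74 * 8 + 3 = 595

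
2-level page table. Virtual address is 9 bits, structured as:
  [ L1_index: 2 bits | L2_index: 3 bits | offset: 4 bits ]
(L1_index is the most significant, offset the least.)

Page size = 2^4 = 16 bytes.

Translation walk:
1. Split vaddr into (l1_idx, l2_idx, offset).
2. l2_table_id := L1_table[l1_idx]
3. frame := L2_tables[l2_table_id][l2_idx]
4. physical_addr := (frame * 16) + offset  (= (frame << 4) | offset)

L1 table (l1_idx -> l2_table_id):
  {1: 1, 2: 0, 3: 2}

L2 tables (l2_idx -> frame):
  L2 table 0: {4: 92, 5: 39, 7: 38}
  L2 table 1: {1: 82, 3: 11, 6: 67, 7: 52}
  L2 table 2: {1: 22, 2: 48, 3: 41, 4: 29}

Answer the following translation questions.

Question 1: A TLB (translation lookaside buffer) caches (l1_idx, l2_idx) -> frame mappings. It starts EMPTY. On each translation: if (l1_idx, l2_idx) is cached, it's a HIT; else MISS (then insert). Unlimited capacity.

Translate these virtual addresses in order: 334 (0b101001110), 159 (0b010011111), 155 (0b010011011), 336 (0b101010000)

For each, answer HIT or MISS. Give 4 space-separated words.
Answer: MISS MISS HIT MISS

Derivation:
vaddr=334: (2,4) not in TLB -> MISS, insert
vaddr=159: (1,1) not in TLB -> MISS, insert
vaddr=155: (1,1) in TLB -> HIT
vaddr=336: (2,5) not in TLB -> MISS, insert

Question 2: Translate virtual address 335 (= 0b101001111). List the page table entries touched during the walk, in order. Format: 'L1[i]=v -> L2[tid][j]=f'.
vaddr = 335 = 0b101001111
Split: l1_idx=2, l2_idx=4, offset=15

Answer: L1[2]=0 -> L2[0][4]=92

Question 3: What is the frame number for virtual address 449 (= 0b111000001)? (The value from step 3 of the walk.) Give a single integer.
Answer: 29

Derivation:
vaddr = 449: l1_idx=3, l2_idx=4
L1[3] = 2; L2[2][4] = 29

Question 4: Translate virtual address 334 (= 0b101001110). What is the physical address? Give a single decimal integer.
Answer: 1486

Derivation:
vaddr = 334 = 0b101001110
Split: l1_idx=2, l2_idx=4, offset=14
L1[2] = 0
L2[0][4] = 92
paddr = 92 * 16 + 14 = 1486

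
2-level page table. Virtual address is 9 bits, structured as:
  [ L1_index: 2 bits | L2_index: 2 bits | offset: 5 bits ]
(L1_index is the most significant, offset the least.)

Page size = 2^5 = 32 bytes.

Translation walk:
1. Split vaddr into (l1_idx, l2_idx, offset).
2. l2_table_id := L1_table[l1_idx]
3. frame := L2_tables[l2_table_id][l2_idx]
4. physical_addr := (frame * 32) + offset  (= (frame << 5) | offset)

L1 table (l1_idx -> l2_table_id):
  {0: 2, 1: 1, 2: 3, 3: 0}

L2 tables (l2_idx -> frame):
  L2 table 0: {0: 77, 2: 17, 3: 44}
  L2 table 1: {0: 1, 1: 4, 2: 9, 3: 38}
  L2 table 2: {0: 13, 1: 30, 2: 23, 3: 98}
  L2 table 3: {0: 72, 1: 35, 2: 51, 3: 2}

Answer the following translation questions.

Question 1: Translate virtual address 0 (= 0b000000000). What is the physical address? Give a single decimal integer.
Answer: 416

Derivation:
vaddr = 0 = 0b000000000
Split: l1_idx=0, l2_idx=0, offset=0
L1[0] = 2
L2[2][0] = 13
paddr = 13 * 32 + 0 = 416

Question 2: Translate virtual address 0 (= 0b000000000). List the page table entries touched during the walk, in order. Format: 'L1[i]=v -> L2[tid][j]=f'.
Answer: L1[0]=2 -> L2[2][0]=13

Derivation:
vaddr = 0 = 0b000000000
Split: l1_idx=0, l2_idx=0, offset=0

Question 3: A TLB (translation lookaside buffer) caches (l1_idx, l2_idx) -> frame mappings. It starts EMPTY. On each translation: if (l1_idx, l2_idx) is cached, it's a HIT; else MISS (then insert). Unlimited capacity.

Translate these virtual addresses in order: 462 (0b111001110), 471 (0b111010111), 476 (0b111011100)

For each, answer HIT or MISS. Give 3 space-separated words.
Answer: MISS HIT HIT

Derivation:
vaddr=462: (3,2) not in TLB -> MISS, insert
vaddr=471: (3,2) in TLB -> HIT
vaddr=476: (3,2) in TLB -> HIT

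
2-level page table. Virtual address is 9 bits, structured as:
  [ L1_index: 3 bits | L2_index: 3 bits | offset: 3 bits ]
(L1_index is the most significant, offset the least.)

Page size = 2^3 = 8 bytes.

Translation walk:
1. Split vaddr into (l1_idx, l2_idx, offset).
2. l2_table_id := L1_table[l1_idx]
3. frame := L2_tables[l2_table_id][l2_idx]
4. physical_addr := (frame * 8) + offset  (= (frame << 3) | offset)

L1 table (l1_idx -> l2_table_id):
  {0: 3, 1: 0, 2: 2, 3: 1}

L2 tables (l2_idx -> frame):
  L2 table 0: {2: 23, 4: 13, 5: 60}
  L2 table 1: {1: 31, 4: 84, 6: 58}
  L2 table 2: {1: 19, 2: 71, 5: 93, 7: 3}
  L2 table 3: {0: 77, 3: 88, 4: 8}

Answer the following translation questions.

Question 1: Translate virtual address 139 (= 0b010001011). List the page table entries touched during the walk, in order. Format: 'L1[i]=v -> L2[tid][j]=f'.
Answer: L1[2]=2 -> L2[2][1]=19

Derivation:
vaddr = 139 = 0b010001011
Split: l1_idx=2, l2_idx=1, offset=3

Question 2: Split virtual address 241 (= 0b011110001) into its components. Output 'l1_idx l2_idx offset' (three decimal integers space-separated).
Answer: 3 6 1

Derivation:
vaddr = 241 = 0b011110001
  top 3 bits -> l1_idx = 3
  next 3 bits -> l2_idx = 6
  bottom 3 bits -> offset = 1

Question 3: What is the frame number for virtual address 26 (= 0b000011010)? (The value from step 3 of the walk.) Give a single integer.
Answer: 88

Derivation:
vaddr = 26: l1_idx=0, l2_idx=3
L1[0] = 3; L2[3][3] = 88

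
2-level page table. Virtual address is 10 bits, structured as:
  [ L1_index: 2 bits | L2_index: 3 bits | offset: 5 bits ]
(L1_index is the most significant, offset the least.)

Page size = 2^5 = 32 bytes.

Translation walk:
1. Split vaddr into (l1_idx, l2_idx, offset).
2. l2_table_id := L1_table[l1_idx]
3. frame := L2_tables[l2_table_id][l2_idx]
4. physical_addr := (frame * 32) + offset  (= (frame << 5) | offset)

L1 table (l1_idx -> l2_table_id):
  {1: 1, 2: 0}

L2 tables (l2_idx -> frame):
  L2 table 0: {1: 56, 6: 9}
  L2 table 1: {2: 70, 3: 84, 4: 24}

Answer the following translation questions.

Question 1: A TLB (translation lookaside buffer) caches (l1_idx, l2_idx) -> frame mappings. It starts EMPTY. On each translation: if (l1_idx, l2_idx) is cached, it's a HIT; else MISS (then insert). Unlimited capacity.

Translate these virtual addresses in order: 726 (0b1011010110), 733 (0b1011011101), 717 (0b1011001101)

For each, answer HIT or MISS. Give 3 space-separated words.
Answer: MISS HIT HIT

Derivation:
vaddr=726: (2,6) not in TLB -> MISS, insert
vaddr=733: (2,6) in TLB -> HIT
vaddr=717: (2,6) in TLB -> HIT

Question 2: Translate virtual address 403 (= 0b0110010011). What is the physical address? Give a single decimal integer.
vaddr = 403 = 0b0110010011
Split: l1_idx=1, l2_idx=4, offset=19
L1[1] = 1
L2[1][4] = 24
paddr = 24 * 32 + 19 = 787

Answer: 787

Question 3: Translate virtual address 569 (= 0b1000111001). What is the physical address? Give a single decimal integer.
vaddr = 569 = 0b1000111001
Split: l1_idx=2, l2_idx=1, offset=25
L1[2] = 0
L2[0][1] = 56
paddr = 56 * 32 + 25 = 1817

Answer: 1817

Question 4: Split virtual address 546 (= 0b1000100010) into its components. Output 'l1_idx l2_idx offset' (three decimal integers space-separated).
Answer: 2 1 2

Derivation:
vaddr = 546 = 0b1000100010
  top 2 bits -> l1_idx = 2
  next 3 bits -> l2_idx = 1
  bottom 5 bits -> offset = 2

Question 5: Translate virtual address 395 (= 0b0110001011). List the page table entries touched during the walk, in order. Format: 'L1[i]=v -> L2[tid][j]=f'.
Answer: L1[1]=1 -> L2[1][4]=24

Derivation:
vaddr = 395 = 0b0110001011
Split: l1_idx=1, l2_idx=4, offset=11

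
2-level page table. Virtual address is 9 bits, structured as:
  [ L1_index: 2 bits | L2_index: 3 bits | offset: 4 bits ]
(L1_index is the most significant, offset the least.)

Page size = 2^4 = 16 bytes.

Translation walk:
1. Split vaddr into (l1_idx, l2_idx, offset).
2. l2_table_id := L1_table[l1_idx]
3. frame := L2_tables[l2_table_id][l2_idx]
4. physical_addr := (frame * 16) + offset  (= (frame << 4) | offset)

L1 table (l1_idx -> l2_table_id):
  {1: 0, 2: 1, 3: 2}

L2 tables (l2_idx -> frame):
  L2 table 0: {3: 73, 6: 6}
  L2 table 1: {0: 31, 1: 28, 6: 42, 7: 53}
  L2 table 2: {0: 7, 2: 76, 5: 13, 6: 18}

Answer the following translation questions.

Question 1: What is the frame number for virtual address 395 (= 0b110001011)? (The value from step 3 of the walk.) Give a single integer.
vaddr = 395: l1_idx=3, l2_idx=0
L1[3] = 2; L2[2][0] = 7

Answer: 7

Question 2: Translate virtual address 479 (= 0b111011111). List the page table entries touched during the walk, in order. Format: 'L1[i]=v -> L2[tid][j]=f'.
Answer: L1[3]=2 -> L2[2][5]=13

Derivation:
vaddr = 479 = 0b111011111
Split: l1_idx=3, l2_idx=5, offset=15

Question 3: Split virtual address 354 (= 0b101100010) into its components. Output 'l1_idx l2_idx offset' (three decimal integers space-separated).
vaddr = 354 = 0b101100010
  top 2 bits -> l1_idx = 2
  next 3 bits -> l2_idx = 6
  bottom 4 bits -> offset = 2

Answer: 2 6 2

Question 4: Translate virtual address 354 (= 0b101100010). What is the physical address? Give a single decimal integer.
Answer: 674

Derivation:
vaddr = 354 = 0b101100010
Split: l1_idx=2, l2_idx=6, offset=2
L1[2] = 1
L2[1][6] = 42
paddr = 42 * 16 + 2 = 674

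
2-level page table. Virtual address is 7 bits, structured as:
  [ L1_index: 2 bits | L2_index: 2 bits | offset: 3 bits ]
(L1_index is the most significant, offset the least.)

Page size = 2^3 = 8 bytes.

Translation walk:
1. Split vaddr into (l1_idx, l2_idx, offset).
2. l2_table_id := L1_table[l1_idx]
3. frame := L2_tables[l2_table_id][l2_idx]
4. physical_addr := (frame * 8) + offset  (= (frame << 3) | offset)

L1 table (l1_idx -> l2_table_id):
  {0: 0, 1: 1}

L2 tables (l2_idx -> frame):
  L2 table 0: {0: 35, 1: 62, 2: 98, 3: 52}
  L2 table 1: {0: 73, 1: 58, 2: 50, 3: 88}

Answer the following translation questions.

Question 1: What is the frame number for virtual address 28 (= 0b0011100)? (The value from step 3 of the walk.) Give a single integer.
vaddr = 28: l1_idx=0, l2_idx=3
L1[0] = 0; L2[0][3] = 52

Answer: 52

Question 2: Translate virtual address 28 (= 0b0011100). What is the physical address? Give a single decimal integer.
vaddr = 28 = 0b0011100
Split: l1_idx=0, l2_idx=3, offset=4
L1[0] = 0
L2[0][3] = 52
paddr = 52 * 8 + 4 = 420

Answer: 420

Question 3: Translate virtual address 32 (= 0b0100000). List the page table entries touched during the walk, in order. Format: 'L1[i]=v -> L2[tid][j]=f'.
Answer: L1[1]=1 -> L2[1][0]=73

Derivation:
vaddr = 32 = 0b0100000
Split: l1_idx=1, l2_idx=0, offset=0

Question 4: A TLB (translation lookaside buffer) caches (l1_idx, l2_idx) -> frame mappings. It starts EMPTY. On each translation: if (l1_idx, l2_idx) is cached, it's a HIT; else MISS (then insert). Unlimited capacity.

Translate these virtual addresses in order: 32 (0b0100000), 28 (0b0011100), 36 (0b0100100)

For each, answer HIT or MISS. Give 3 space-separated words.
Answer: MISS MISS HIT

Derivation:
vaddr=32: (1,0) not in TLB -> MISS, insert
vaddr=28: (0,3) not in TLB -> MISS, insert
vaddr=36: (1,0) in TLB -> HIT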